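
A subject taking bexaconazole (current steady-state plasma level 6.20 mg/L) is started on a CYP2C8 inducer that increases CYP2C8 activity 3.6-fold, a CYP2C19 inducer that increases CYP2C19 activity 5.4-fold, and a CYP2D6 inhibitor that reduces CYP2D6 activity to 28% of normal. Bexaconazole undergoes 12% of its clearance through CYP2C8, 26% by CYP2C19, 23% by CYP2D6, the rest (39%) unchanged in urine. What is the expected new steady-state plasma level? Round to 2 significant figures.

The CYP2C8 pathway (12% of clearance) increases to 3.6× activity: 0.12 × 3.6 = 0.432.
The CYP2C19 pathway (26% of clearance) is boosted to 5.4× activity: 0.26 × 5.4 = 1.404.
The CYP2D6 pathway (23% of clearance) is reduced to 0.28× activity: 0.23 × 0.28 = 0.0644.
The remaining 39% of clearance is unaffected.
New clearance relative to baseline: 0.432 + 1.404 + 0.0644 + 0.39 = 2.2904.
Dividing the baseline by the relative clearance: 6.20 / 2.2904 = 2.7 mg/L.

2.7 mg/L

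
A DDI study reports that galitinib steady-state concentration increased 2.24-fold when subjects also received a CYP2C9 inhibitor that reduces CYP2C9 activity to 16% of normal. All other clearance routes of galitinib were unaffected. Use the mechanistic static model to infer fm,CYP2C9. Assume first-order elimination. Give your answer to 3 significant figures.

0.659

Let fm be the CYP2C9 fraction. New clearance relative to baseline = fm × 0.16 + (1 − fm).
Steady-state concentration ratio = 1 / (new CL fraction), so new CL fraction = 1 / 2.24 = 0.4464.
fm × 0.16 + 1 − fm = 0.4464  ⇒  fm × (0.16 − 1) = −0.5536  ⇒  fm = 0.659.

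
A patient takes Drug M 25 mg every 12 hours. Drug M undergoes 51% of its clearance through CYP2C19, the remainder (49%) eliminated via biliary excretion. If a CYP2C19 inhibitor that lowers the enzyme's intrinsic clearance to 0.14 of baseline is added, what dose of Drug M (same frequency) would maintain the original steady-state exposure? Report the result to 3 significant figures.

14.0 mg

The CYP2C19 pathway (51% of clearance) is reduced to 0.14× activity: 0.51 × 0.14 = 0.0714.
Non-CYP routes (49%) are unchanged.
CL_new/CL_old = 0.0714 + 0.49 = 0.5614.
Css,avg = (dose rate)/CL, so holding Css fixed requires dose ∝ CL: 25 × 0.5614 = 14.0 mg.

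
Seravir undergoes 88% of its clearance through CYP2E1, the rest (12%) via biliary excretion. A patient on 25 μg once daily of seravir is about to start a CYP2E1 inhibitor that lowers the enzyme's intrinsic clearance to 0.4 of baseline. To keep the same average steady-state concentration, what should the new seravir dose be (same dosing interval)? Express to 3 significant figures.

The CYP2E1 pathway (88% of clearance) drops to 0.4× activity: 0.88 × 0.4 = 0.352.
Non-CYP routes (12%) are unchanged.
Relative clearance = 0.352 + 0.12 = 0.472.
Css,avg = (dose rate)/CL, so holding Css fixed requires dose ∝ CL: 25 × 0.472 = 11.8 μg.

11.8 μg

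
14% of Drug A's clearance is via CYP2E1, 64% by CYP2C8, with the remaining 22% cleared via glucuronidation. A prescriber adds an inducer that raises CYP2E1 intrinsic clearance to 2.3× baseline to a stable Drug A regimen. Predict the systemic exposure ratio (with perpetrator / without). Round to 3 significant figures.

The CYP2E1 pathway (14% of clearance) is boosted to 2.3× activity: 0.14 × 2.3 = 0.322.
CYP2C8 (64%) and the residual 22% are unaffected.
Relative clearance = 0.322 + 0.64 + 0.22 = 1.182.
Systemic exposure ratio = CL_old/CL_new = 1 / 1.182 = 0.846.

0.846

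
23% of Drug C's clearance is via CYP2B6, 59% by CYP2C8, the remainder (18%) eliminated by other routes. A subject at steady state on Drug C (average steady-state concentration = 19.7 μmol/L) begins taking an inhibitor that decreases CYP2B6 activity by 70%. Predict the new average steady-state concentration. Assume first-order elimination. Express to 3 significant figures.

The CYP2B6 pathway (23% of clearance) falls to 0.3× activity: 0.23 × 0.3 = 0.069.
CYP2C8 (59%) and the residual 18% are unaffected.
CL_new/CL_old = 0.069 + 0.59 + 0.18 = 0.839.
With dosing unchanged, average steady-state concentration scales as 1/CL: 19.7 / 0.839 = 23.5 μmol/L.

23.5 μmol/L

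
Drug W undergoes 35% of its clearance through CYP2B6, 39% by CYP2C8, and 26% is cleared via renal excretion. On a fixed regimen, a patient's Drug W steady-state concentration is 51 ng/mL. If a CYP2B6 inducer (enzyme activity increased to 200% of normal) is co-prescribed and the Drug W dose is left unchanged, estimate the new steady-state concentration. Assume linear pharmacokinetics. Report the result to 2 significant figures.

The CYP2B6 pathway (35% of clearance) increases to 2× activity: 0.35 × 2 = 0.7.
CYP2C8 (39%) and the residual 26% are unaffected.
New clearance relative to baseline: 0.7 + 0.39 + 0.26 = 1.35.
New steady-state concentration = baseline ÷ relative clearance = 51 / 1.35 = 38 ng/mL.

38 ng/mL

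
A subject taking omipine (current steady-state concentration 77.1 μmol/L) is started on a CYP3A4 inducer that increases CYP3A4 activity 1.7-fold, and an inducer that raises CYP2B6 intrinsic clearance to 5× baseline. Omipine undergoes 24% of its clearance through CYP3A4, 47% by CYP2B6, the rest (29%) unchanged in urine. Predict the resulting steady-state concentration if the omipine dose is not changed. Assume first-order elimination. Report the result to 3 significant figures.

25.3 μmol/L

CYP3A4: 0.24 × 1.7 = 0.408
CYP2B6: 0.47 × 5 = 2.35
Other: 0.29 (unchanged)
Relative clearance = 0.408 + 2.35 + 0.29 = 3.048.
New steady-state concentration = 77.1 / 3.048 = 25.3 μmol/L (concentration scales inversely with clearance).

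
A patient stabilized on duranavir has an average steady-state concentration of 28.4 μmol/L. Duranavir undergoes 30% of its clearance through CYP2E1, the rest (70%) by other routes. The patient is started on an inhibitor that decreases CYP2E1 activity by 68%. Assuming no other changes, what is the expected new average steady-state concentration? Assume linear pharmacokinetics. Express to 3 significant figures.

35.7 μmol/L

CYP2E1: 0.3 × 0.32 = 0.096
Other: 0.7 (unchanged)
CL_new/CL_old = 0.096 + 0.7 = 0.796.
Average steady-state concentration ∝ 1/CL, so new value = 28.4 / 0.796 = 35.7 μmol/L.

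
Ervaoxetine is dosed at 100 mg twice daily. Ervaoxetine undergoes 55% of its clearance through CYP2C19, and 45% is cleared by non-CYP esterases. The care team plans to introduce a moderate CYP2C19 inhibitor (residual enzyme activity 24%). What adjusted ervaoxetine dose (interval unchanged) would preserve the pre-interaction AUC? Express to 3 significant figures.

The CYP2C19 pathway (55% of clearance) drops to 0.24× activity: 0.55 × 0.24 = 0.132.
Non-CYP routes (45%) are unchanged.
CL_new/CL_old = 0.132 + 0.45 = 0.582.
To maintain the same steady-state level, dose must scale with clearance: new dose = 100 × 0.582 = 58.2 mg.

58.2 mg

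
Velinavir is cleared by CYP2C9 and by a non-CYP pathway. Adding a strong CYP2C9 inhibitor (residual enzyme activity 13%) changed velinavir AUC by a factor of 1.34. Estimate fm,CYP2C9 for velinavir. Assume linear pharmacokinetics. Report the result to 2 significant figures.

0.29

Call the CYP2C9 fraction fm. After the interaction, CL_new/CL_old = fm × 0.13 + (1 − fm).
AUC ratio = 1 / (new CL fraction), so new CL fraction = 1 / 1.34 = 0.7463.
fm × 0.13 + 1 − fm = 0.7463  ⇒  fm × (0.13 − 1) = −0.2537  ⇒  fm = 0.29.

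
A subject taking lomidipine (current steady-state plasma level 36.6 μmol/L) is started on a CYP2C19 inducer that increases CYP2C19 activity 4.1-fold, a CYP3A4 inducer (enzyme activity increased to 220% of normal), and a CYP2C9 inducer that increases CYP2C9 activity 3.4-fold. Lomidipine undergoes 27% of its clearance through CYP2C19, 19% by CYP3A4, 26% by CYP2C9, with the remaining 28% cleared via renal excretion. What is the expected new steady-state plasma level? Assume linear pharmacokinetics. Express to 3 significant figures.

CYP2C19: 0.27 × 4.1 = 1.107
CYP3A4: 0.19 × 2.2 = 0.418
CYP2C9: 0.26 × 3.4 = 0.884
Other: 0.28 (unchanged)
New clearance relative to baseline: 1.107 + 0.418 + 0.884 + 0.28 = 2.689.
New steady-state plasma level = 36.6 / 2.689 = 13.6 μmol/L (concentration scales inversely with clearance).

13.6 μmol/L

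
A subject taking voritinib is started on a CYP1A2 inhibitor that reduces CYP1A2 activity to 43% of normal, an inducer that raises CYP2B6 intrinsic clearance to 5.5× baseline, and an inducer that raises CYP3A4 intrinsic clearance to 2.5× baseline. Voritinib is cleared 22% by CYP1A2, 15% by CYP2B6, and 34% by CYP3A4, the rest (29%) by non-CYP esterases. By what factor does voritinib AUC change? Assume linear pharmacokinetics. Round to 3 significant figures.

The CYP1A2 pathway (22% of clearance) drops to 0.43× activity: 0.22 × 0.43 = 0.0946.
The CYP2B6 pathway (15% of clearance) increases to 5.5× activity: 0.15 × 5.5 = 0.825.
The CYP3A4 pathway (34% of clearance) increases to 2.5× activity: 0.34 × 2.5 = 0.85.
The remaining 29% of clearance is unaffected.
Relative clearance = 0.0946 + 0.825 + 0.85 + 0.29 = 2.0596.
Net AUC ratio = 1 / 2.0596 = 0.486.

0.486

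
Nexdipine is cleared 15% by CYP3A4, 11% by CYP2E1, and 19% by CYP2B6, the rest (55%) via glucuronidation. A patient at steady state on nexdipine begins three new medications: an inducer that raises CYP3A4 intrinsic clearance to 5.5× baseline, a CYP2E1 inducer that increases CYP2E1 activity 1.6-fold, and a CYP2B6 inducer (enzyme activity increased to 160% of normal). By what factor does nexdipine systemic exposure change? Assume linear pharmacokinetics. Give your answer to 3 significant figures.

0.539

The CYP3A4 pathway (15% of clearance) is boosted to 5.5× activity: 0.15 × 5.5 = 0.825.
The CYP2E1 pathway (11% of clearance) is boosted to 1.6× activity: 0.11 × 1.6 = 0.176.
The CYP2B6 pathway (19% of clearance) increases to 1.6× activity: 0.19 × 1.6 = 0.304.
The remaining 55% of clearance is unaffected.
CL_new/CL_old = 0.825 + 0.176 + 0.304 + 0.55 = 1.855.
Because systemic exposure varies inversely with clearance, the combined effect is 1 / 1.855 = 0.539.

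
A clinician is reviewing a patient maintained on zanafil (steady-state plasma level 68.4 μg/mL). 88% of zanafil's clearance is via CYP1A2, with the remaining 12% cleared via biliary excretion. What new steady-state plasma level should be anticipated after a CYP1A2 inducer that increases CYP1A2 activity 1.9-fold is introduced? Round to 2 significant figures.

38 μg/mL

CYP1A2: 0.88 × 1.9 = 1.672
Other: 0.12 (unchanged)
CL_new/CL_old = 1.672 + 0.12 = 1.792.
New steady-state plasma level = baseline ÷ relative clearance = 68.4 / 1.792 = 38 μg/mL.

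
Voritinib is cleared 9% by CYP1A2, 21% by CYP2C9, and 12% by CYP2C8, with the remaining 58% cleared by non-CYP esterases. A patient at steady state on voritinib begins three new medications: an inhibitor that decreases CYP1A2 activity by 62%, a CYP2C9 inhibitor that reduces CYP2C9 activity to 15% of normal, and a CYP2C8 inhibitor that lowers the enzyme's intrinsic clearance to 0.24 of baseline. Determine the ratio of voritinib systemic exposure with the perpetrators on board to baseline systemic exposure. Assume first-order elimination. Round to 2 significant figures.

1.5

The CYP1A2 pathway (9% of clearance) is reduced to 0.38× activity: 0.09 × 0.38 = 0.0342.
The CYP2C9 pathway (21% of clearance) drops to 0.15× activity: 0.21 × 0.15 = 0.0315.
The CYP2C8 pathway (12% of clearance) falls to 0.24× activity: 0.12 × 0.24 = 0.0288.
Non-CYP routes (58%) are unchanged.
New clearance relative to baseline: 0.0342 + 0.0315 + 0.0288 + 0.58 = 0.6745.
Net systemic exposure ratio = 1 / 0.6745 = 1.5.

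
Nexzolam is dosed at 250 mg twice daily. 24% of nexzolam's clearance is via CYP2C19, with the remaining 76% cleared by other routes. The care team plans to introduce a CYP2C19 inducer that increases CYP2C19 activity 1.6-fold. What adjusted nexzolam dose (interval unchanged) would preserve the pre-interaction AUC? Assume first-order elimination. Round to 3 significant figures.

The CYP2C19 pathway (24% of clearance) is boosted to 1.6× activity: 0.24 × 1.6 = 0.384.
The remaining 76% of clearance is unaffected.
CL_new/CL_old = 0.384 + 0.76 = 1.144.
Css,avg = (dose rate)/CL, so holding Css fixed requires dose ∝ CL: 250 × 1.144 = 286 mg.

286 mg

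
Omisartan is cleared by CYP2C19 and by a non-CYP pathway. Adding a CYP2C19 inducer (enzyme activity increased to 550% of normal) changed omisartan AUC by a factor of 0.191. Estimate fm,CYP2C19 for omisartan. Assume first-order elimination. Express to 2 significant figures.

0.94

Call the CYP2C19 fraction fm. After the interaction, CL_new/CL_old = fm × 5.5 + (1 − fm).
AUC ratio = 1 / (new CL fraction), so new CL fraction = 1 / 0.191 = 5.236.
fm × 5.5 + 1 − fm = 5.236  ⇒  fm × (5.5 − 1) = 4.236  ⇒  fm = 0.94.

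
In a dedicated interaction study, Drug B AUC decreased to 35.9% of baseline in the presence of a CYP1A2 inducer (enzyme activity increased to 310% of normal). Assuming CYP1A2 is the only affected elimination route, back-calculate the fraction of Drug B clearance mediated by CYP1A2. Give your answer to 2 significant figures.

0.85

CL'/CL = 1 / 0.359 = 2.786
3.1·fm + (1 − fm) = 2.786
fm = (2.786 − 1) / (3.1 − 1) = 0.85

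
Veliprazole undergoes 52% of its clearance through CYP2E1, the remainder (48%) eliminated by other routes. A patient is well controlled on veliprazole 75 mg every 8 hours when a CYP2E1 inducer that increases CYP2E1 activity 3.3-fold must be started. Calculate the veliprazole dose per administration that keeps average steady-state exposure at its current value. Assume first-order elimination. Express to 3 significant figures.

The CYP2E1 pathway (52% of clearance) rises to 3.3× activity: 0.52 × 3.3 = 1.716.
Non-CYP routes (48%) are unchanged.
Relative clearance = 1.716 + 0.48 = 2.196.
Exposure is unchanged when dose changes in proportion to clearance. New dose = 75 mg × 2.196 = 165 mg.

165 mg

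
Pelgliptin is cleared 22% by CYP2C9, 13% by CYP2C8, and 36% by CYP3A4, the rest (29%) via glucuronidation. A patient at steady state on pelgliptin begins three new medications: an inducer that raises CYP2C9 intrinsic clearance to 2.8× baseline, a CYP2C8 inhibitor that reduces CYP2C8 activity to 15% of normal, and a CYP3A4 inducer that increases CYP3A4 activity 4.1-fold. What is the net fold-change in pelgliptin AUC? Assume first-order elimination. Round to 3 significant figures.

The CYP2C9 pathway (22% of clearance) rises to 2.8× activity: 0.22 × 2.8 = 0.616.
The CYP2C8 pathway (13% of clearance) drops to 0.15× activity: 0.13 × 0.15 = 0.0195.
The CYP3A4 pathway (36% of clearance) rises to 4.1× activity: 0.36 × 4.1 = 1.476.
The remaining 29% of clearance is unaffected.
New clearance relative to baseline: 0.616 + 0.0195 + 1.476 + 0.29 = 2.4015.
AUC ∝ 1/CL: fold-change = 1 / 2.4015 = 0.416.

0.416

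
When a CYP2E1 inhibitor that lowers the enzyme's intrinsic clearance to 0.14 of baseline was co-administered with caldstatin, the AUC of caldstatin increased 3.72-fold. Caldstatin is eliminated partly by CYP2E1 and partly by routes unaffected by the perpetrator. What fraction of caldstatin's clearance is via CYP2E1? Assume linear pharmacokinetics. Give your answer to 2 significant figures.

0.85

Call the CYP2E1 fraction fm. After the interaction, CL_new/CL_old = fm × 0.14 + (1 − fm).
AUC ratio = 1 / (new CL fraction), so new CL fraction = 1 / 3.72 = 0.2688.
fm × 0.14 + 1 − fm = 0.2688  ⇒  fm × (0.14 − 1) = −0.7312  ⇒  fm = 0.85.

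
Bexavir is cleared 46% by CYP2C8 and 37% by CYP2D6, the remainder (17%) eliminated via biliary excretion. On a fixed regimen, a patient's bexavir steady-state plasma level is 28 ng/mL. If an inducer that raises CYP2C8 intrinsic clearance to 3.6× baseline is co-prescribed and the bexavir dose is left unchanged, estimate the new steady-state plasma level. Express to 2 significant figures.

13 ng/mL

The CYP2C8 pathway (46% of clearance) is boosted to 3.6× activity: 0.46 × 3.6 = 1.656.
CYP2D6 (37%) and the residual 17% are unaffected.
CL_new/CL_old = 1.656 + 0.37 + 0.17 = 2.196.
New steady-state plasma level = baseline ÷ relative clearance = 28 / 2.196 = 13 ng/mL.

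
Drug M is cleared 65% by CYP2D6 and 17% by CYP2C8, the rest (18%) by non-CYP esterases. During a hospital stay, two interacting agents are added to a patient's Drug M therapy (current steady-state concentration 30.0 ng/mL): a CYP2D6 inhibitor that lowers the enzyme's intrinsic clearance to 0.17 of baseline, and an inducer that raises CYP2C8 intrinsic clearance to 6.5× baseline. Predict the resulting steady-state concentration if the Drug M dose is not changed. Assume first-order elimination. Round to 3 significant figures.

21.5 ng/mL

The CYP2D6 pathway (65% of clearance) falls to 0.17× activity: 0.65 × 0.17 = 0.1105.
The CYP2C8 pathway (17% of clearance) is boosted to 6.5× activity: 0.17 × 6.5 = 1.105.
Non-CYP routes (18%) are unchanged.
New clearance relative to baseline: 0.1105 + 1.105 + 0.18 = 1.3955.
Dividing the baseline by the relative clearance: 30.0 / 1.3955 = 21.5 ng/mL.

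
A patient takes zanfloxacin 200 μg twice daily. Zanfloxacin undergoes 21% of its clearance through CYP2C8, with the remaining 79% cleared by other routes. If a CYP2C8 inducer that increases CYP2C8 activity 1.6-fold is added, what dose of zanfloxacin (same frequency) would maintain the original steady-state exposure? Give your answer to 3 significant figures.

225 μg

CYP2C8: 0.21 × 1.6 = 0.336
Other: 0.79 (unchanged)
New clearance relative to baseline: 0.336 + 0.79 = 1.126.
Exposure is unchanged when dose changes in proportion to clearance. New dose = 200 μg × 1.126 = 225 μg.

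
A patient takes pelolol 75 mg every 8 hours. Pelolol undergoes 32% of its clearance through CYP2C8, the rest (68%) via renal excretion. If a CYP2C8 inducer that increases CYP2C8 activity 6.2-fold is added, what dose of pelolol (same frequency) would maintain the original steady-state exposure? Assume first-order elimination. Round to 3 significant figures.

The CYP2C8 pathway (32% of clearance) increases to 6.2× activity: 0.32 × 6.2 = 1.984.
Non-CYP routes (68%) are unchanged.
New clearance relative to baseline: 1.984 + 0.68 = 2.664.
To maintain the same steady-state level, dose must scale with clearance: new dose = 75 × 2.664 = 200 mg.

200 mg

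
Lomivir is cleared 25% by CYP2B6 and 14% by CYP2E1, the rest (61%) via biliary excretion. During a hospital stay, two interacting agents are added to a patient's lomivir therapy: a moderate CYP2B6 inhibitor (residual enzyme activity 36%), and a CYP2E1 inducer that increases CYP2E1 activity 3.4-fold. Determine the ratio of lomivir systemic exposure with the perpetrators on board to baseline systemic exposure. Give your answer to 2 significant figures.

0.85

The CYP2B6 pathway (25% of clearance) is reduced to 0.36× activity: 0.25 × 0.36 = 0.09.
The CYP2E1 pathway (14% of clearance) is boosted to 3.4× activity: 0.14 × 3.4 = 0.476.
The remaining 61% of clearance is unaffected.
CL_new/CL_old = 0.09 + 0.476 + 0.61 = 1.176.
Because systemic exposure varies inversely with clearance, the combined effect is 1 / 1.176 = 0.85.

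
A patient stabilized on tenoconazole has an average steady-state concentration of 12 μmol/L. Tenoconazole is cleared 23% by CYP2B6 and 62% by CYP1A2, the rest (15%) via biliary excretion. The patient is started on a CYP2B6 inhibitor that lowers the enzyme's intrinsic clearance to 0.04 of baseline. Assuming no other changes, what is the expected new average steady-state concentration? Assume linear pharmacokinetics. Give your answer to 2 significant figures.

CYP2B6: 0.23 × 0.04 = 0.0092
CYP1A2: 0.62 (unchanged)
Other: 0.15 (unchanged)
Relative clearance = 0.0092 + 0.62 + 0.15 = 0.7792.
New average steady-state concentration = baseline ÷ relative clearance = 12 / 0.7792 = 15 μmol/L.

15 μmol/L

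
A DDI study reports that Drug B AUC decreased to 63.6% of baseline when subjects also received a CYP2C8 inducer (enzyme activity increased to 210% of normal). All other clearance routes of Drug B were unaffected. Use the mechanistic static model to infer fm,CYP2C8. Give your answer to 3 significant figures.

0.520

CL'/CL = 1 / 0.636 = 1.572
2.1·fm + (1 − fm) = 1.572
fm = (1.572 − 1) / (2.1 − 1) = 0.520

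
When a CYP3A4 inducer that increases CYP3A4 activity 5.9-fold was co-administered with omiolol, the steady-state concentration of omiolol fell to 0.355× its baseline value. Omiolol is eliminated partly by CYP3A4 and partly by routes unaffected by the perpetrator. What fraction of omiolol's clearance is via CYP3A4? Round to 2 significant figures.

CL'/CL = 1 / 0.355 = 2.817
5.9·fm + (1 − fm) = 2.817
fm = (2.817 − 1) / (5.9 − 1) = 0.37

0.37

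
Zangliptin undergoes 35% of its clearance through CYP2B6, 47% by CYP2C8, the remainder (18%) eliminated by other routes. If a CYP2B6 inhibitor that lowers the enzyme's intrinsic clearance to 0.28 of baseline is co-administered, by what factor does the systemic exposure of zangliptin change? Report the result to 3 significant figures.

1.34

The CYP2B6 pathway (35% of clearance) drops to 0.28× activity: 0.35 × 0.28 = 0.098.
CYP2C8 (47%) and the residual 18% are unaffected.
Relative clearance = 0.098 + 0.47 + 0.18 = 0.748.
Since systemic exposure ∝ 1/CL, the ratio is 1 / 0.748 = 1.34.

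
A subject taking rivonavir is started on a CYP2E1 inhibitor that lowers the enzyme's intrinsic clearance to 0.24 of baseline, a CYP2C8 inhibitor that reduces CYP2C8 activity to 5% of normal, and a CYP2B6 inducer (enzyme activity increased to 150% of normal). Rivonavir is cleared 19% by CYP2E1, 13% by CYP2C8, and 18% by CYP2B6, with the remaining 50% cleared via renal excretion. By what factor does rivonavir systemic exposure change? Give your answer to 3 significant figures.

1.22

The CYP2E1 pathway (19% of clearance) drops to 0.24× activity: 0.19 × 0.24 = 0.0456.
The CYP2C8 pathway (13% of clearance) is reduced to 0.05× activity: 0.13 × 0.05 = 0.0065.
The CYP2B6 pathway (18% of clearance) rises to 1.5× activity: 0.18 × 1.5 = 0.27.
Non-CYP routes (50%) are unchanged.
CL_new/CL_old = 0.0456 + 0.0065 + 0.27 + 0.5 = 0.8221.
Net systemic exposure ratio = 1 / 0.8221 = 1.22.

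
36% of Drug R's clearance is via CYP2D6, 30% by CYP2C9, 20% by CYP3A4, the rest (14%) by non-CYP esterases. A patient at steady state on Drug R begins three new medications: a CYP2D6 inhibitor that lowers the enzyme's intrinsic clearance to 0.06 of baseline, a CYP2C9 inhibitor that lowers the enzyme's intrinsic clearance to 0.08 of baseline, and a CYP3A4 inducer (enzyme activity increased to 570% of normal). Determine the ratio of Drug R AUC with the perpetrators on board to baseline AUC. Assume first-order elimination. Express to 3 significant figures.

The CYP2D6 pathway (36% of clearance) is reduced to 0.06× activity: 0.36 × 0.06 = 0.0216.
The CYP2C9 pathway (30% of clearance) drops to 0.08× activity: 0.3 × 0.08 = 0.024.
The CYP3A4 pathway (20% of clearance) is boosted to 5.7× activity: 0.2 × 5.7 = 1.14.
Non-CYP routes (14%) are unchanged.
CL_new/CL_old = 0.0216 + 0.024 + 1.14 + 0.14 = 1.3256.
AUC ∝ 1/CL: fold-change = 1 / 1.3256 = 0.754.

0.754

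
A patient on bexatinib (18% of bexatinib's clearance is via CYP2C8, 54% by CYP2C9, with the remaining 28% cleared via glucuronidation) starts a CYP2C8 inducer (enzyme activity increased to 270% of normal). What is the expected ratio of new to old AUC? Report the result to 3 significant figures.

0.766

CYP2C8: 0.18 × 2.7 = 0.486
CYP2C9: 0.54 (unchanged)
Other: 0.28 (unchanged)
CL_new/CL_old = 0.486 + 0.54 + 0.28 = 1.306.
Since AUC ∝ 1/CL, the ratio is 1 / 1.306 = 0.766.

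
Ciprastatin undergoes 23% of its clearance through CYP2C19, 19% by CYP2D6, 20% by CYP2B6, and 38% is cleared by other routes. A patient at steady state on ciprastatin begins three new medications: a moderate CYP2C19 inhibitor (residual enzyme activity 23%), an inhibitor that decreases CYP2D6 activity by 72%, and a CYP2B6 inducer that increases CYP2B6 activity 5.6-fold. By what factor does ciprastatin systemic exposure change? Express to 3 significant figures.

0.623

The CYP2C19 pathway (23% of clearance) is reduced to 0.23× activity: 0.23 × 0.23 = 0.0529.
The CYP2D6 pathway (19% of clearance) drops to 0.28× activity: 0.19 × 0.28 = 0.0532.
The CYP2B6 pathway (20% of clearance) increases to 5.6× activity: 0.2 × 5.6 = 1.12.
The remaining 38% of clearance is unaffected.
Relative clearance = 0.0529 + 0.0532 + 1.12 + 0.38 = 1.6061.
Systemic exposure ∝ 1/CL: fold-change = 1 / 1.6061 = 0.623.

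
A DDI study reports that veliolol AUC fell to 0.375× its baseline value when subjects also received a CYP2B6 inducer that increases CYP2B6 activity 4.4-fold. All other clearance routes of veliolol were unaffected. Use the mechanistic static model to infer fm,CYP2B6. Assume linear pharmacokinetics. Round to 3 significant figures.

0.490

Write x for the fraction cleared via CYP2B6. The observed AUC change means clearance rose to 1/0.375 = 2.667 of baseline.
Only the CYP2B6 route changed, so 2.667 = x·4.4 + (1 − x), giving x = 0.490.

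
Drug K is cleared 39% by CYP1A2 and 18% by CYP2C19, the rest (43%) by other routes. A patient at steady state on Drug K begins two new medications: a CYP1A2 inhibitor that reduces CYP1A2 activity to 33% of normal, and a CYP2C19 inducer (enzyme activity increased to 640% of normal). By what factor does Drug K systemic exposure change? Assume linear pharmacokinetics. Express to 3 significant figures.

The CYP1A2 pathway (39% of clearance) drops to 0.33× activity: 0.39 × 0.33 = 0.1287.
The CYP2C19 pathway (18% of clearance) is boosted to 6.4× activity: 0.18 × 6.4 = 1.152.
Non-CYP routes (43%) are unchanged.
CL_new/CL_old = 0.1287 + 1.152 + 0.43 = 1.7107.
Systemic exposure ∝ 1/CL: fold-change = 1 / 1.7107 = 0.585.

0.585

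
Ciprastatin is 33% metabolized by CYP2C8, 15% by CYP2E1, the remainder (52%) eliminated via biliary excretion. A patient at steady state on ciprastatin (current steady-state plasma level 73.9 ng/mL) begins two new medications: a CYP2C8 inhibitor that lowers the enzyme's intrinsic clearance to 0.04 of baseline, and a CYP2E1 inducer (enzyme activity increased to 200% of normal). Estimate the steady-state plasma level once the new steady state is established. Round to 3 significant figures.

CYP2C8: 0.33 × 0.04 = 0.0132
CYP2E1: 0.15 × 2 = 0.3
Other: 0.52 (unchanged)
Relative clearance = 0.0132 + 0.3 + 0.52 = 0.8332.
Steady-state plasma level ∝ 1/CL: new value = 73.9 / 0.8332 = 88.7 ng/mL.

88.7 ng/mL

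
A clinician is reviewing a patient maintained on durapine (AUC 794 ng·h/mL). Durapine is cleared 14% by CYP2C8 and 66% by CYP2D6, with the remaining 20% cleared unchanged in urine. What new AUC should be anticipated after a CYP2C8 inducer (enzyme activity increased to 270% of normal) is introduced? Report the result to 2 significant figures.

The CYP2C8 pathway (14% of clearance) is boosted to 2.7× activity: 0.14 × 2.7 = 0.378.
CYP2D6 (66%) and the residual 20% are unaffected.
Relative clearance = 0.378 + 0.66 + 0.2 = 1.238.
New AUC = baseline ÷ relative clearance = 794 / 1.238 = 6.4 × 10² ng·h/mL.

6.4 × 10² ng·h/mL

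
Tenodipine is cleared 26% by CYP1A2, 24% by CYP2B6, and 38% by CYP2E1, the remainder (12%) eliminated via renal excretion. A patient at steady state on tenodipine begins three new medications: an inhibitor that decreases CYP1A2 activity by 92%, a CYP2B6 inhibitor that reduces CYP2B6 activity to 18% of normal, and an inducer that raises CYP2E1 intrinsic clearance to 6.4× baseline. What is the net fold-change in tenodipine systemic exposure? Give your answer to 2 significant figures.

CYP1A2: 0.26 × 0.08 = 0.0208
CYP2B6: 0.24 × 0.18 = 0.0432
CYP2E1: 0.38 × 6.4 = 2.432
Other: 0.12 (unchanged)
New clearance relative to baseline: 0.0208 + 0.0432 + 2.432 + 0.12 = 2.616.
Because systemic exposure varies inversely with clearance, the combined effect is 1 / 2.616 = 0.38.

0.38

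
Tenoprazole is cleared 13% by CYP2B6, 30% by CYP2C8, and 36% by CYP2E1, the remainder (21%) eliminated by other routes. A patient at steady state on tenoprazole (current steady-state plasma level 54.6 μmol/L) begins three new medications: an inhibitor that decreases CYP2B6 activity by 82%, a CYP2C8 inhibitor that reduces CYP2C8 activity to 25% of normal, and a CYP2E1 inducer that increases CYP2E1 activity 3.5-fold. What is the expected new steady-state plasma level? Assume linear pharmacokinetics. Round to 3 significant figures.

34.8 μmol/L

The CYP2B6 pathway (13% of clearance) is reduced to 0.18× activity: 0.13 × 0.18 = 0.0234.
The CYP2C8 pathway (30% of clearance) falls to 0.25× activity: 0.3 × 0.25 = 0.075.
The CYP2E1 pathway (36% of clearance) is boosted to 3.5× activity: 0.36 × 3.5 = 1.26.
Non-CYP routes (21%) are unchanged.
CL_new/CL_old = 0.0234 + 0.075 + 1.26 + 0.21 = 1.5684.
Steady-state plasma level ∝ 1/CL: new value = 54.6 / 1.5684 = 34.8 μmol/L.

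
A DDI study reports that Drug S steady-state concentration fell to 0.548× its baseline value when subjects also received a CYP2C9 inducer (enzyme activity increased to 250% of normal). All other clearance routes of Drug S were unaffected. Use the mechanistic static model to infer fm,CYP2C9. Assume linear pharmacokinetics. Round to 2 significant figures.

Write x for the fraction cleared via CYP2C9. The observed steady-state concentration change means clearance rose to 1/0.548 = 1.825 of baseline.
Only the CYP2C9 route changed, so 1.825 = x·2.5 + (1 − x), giving x = 0.55.

0.55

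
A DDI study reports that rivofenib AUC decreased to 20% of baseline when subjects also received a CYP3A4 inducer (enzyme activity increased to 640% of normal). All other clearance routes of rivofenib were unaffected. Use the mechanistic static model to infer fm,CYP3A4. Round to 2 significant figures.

Call the CYP3A4 fraction fm. After the interaction, CL_new/CL_old = fm × 6.4 + (1 − fm).
AUC ratio = 1 / (new CL fraction), so new CL fraction = 1 / 0.200 = 5.
fm × 6.4 + 1 − fm = 5  ⇒  fm × (6.4 − 1) = 4  ⇒  fm = 0.74.

0.74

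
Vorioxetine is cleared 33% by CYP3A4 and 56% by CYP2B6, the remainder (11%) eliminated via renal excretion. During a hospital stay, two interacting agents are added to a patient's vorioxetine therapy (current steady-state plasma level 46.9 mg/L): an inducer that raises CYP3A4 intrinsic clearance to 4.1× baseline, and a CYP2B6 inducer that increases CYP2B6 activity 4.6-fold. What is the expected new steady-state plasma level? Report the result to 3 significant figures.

The CYP3A4 pathway (33% of clearance) rises to 4.1× activity: 0.33 × 4.1 = 1.353.
The CYP2B6 pathway (56% of clearance) rises to 4.6× activity: 0.56 × 4.6 = 2.576.
The remaining 11% of clearance is unaffected.
CL_new/CL_old = 1.353 + 2.576 + 0.11 = 4.039.
Dividing the baseline by the relative clearance: 46.9 / 4.039 = 11.6 mg/L.

11.6 mg/L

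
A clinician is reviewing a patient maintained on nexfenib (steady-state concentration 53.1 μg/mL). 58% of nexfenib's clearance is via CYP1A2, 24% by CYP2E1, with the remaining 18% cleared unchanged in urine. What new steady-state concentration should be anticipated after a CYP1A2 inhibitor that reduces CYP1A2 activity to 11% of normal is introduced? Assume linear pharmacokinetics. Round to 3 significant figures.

110 μg/mL

The CYP1A2 pathway (58% of clearance) drops to 0.11× activity: 0.58 × 0.11 = 0.0638.
CYP2E1 (24%) and the residual 18% are unaffected.
CL_new/CL_old = 0.0638 + 0.24 + 0.18 = 0.4838.
With dosing unchanged, steady-state concentration scales as 1/CL: 53.1 / 0.4838 = 110 μg/mL.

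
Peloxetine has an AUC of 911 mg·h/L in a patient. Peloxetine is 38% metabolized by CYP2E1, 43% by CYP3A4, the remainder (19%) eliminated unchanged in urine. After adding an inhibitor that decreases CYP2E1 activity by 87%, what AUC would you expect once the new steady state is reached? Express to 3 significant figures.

1.36 × 10³ mg·h/L

The CYP2E1 pathway (38% of clearance) falls to 0.13× activity: 0.38 × 0.13 = 0.0494.
CYP3A4 (43%) and the residual 19% are unaffected.
Relative clearance = 0.0494 + 0.43 + 0.19 = 0.6694.
New AUC = baseline ÷ relative clearance = 911 / 0.6694 = 1.36 × 10³ mg·h/L.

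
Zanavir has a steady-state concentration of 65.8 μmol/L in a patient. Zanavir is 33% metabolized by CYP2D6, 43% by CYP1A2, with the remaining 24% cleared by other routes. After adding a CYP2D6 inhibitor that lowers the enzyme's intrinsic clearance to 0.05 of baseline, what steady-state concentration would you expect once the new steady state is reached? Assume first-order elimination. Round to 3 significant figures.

The CYP2D6 pathway (33% of clearance) falls to 0.05× activity: 0.33 × 0.05 = 0.0165.
CYP1A2 (43%) and the residual 24% are unaffected.
New clearance relative to baseline: 0.0165 + 0.43 + 0.24 = 0.6865.
New steady-state concentration = baseline ÷ relative clearance = 65.8 / 0.6865 = 95.8 μmol/L.

95.8 μmol/L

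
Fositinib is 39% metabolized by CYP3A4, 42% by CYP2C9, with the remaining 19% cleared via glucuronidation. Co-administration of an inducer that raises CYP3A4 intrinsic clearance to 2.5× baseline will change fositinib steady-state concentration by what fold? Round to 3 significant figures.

The CYP3A4 pathway (39% of clearance) rises to 2.5× activity: 0.39 × 2.5 = 0.975.
CYP2C9 (42%) and the residual 19% are unaffected.
CL_new/CL_old = 0.975 + 0.42 + 0.19 = 1.585.
Steady-state concentration ratio = CL_old/CL_new = 1 / 1.585 = 0.631.

0.631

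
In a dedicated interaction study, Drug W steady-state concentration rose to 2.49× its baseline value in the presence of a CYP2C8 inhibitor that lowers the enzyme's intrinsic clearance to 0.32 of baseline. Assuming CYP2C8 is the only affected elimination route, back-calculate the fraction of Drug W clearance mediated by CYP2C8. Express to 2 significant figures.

0.88

CL'/CL = 1 / 2.49 = 0.4016
0.32·fm + (1 − fm) = 0.4016
fm = (0.4016 − 1) / (0.32 − 1) = 0.88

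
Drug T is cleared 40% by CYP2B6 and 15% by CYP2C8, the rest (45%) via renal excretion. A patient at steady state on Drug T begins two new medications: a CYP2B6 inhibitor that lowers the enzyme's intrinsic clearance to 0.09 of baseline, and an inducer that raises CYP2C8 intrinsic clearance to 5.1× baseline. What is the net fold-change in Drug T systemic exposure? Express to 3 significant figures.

CYP2B6: 0.4 × 0.09 = 0.036
CYP2C8: 0.15 × 5.1 = 0.765
Other: 0.45 (unchanged)
New clearance relative to baseline: 0.036 + 0.765 + 0.45 = 1.251.
Because systemic exposure varies inversely with clearance, the combined effect is 1 / 1.251 = 0.799.

0.799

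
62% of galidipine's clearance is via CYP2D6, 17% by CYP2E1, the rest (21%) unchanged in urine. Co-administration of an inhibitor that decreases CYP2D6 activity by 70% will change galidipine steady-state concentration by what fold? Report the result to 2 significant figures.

The CYP2D6 pathway (62% of clearance) falls to 0.3× activity: 0.62 × 0.3 = 0.186.
CYP2E1 (17%) and the residual 21% are unaffected.
New clearance relative to baseline: 0.186 + 0.17 + 0.21 = 0.566.
Since steady-state concentration ∝ 1/CL, the ratio is 1 / 0.566 = 1.8.

1.8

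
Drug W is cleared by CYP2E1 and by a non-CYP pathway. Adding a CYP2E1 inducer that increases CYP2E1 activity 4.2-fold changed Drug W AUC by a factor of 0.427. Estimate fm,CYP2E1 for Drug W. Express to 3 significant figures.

0.419

Let x = fm,CYP2E1. Because AUC ∝ 1/CL, relative clearance rose to 1/0.427 = 2.342.
Setting x·4.2 + (1 − x) = 2.342 and solving: x = (2.342 − 1)/(4.2 − 1) = 0.419.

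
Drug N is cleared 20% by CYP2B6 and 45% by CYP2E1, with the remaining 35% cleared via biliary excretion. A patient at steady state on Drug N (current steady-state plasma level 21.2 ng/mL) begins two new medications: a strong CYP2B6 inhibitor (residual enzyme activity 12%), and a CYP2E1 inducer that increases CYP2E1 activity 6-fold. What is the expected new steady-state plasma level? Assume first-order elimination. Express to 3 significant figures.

The CYP2B6 pathway (20% of clearance) drops to 0.12× activity: 0.2 × 0.12 = 0.024.
The CYP2E1 pathway (45% of clearance) increases to 6× activity: 0.45 × 6 = 2.7.
The remaining 35% of clearance is unaffected.
New clearance relative to baseline: 0.024 + 2.7 + 0.35 = 3.074.
Dividing the baseline by the relative clearance: 21.2 / 3.074 = 6.90 ng/mL.

6.90 ng/mL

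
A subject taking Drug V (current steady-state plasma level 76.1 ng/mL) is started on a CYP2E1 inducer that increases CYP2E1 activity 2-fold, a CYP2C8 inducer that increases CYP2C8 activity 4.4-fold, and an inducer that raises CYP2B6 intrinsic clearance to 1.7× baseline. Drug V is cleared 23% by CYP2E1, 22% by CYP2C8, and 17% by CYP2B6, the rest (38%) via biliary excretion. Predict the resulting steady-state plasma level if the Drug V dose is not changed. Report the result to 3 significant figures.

36.3 ng/mL

The CYP2E1 pathway (23% of clearance) increases to 2× activity: 0.23 × 2 = 0.46.
The CYP2C8 pathway (22% of clearance) is boosted to 4.4× activity: 0.22 × 4.4 = 0.968.
The CYP2B6 pathway (17% of clearance) rises to 1.7× activity: 0.17 × 1.7 = 0.289.
Non-CYP routes (38%) are unchanged.
CL_new/CL_old = 0.46 + 0.968 + 0.289 + 0.38 = 2.097.
Steady-state plasma level ∝ 1/CL: new value = 76.1 / 2.097 = 36.3 ng/mL.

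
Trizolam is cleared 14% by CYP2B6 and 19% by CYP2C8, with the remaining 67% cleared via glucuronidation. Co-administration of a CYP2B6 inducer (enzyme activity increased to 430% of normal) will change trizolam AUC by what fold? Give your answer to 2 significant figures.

The CYP2B6 pathway (14% of clearance) increases to 4.3× activity: 0.14 × 4.3 = 0.602.
CYP2C8 (19%) and the residual 67% are unaffected.
CL_new/CL_old = 0.602 + 0.19 + 0.67 = 1.462.
AUC is inversely proportional to clearance, so the fold-change is 1 / 1.462 = 0.68.

0.68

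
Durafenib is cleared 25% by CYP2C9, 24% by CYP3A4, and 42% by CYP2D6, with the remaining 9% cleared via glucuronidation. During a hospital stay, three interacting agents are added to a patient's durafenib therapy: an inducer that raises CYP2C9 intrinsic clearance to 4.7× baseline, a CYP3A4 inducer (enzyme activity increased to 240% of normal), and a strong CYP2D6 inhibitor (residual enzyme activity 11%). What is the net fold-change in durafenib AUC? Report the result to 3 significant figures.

0.530

CYP2C9: 0.25 × 4.7 = 1.175
CYP3A4: 0.24 × 2.4 = 0.576
CYP2D6: 0.42 × 0.11 = 0.0462
Other: 0.09 (unchanged)
CL_new/CL_old = 1.175 + 0.576 + 0.0462 + 0.09 = 1.8872.
Net AUC ratio = 1 / 1.8872 = 0.530.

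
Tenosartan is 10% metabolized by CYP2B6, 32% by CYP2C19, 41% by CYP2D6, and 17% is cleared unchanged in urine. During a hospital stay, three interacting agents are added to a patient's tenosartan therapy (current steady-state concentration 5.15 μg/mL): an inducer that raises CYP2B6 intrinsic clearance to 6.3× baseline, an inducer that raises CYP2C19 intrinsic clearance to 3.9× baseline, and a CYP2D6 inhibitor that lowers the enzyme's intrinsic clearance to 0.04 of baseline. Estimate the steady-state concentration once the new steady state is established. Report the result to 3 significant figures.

CYP2B6: 0.1 × 6.3 = 0.63
CYP2C19: 0.32 × 3.9 = 1.248
CYP2D6: 0.41 × 0.04 = 0.0164
Other: 0.17 (unchanged)
New clearance relative to baseline: 0.63 + 1.248 + 0.0164 + 0.17 = 2.0644.
Dividing the baseline by the relative clearance: 5.15 / 2.0644 = 2.49 μg/mL.

2.49 μg/mL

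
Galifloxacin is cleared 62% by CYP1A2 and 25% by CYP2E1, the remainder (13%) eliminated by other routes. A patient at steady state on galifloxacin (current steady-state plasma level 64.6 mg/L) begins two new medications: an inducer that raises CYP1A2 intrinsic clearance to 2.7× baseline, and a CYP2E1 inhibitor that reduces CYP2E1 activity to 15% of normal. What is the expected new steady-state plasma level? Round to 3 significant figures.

The CYP1A2 pathway (62% of clearance) is boosted to 2.7× activity: 0.62 × 2.7 = 1.674.
The CYP2E1 pathway (25% of clearance) falls to 0.15× activity: 0.25 × 0.15 = 0.0375.
The remaining 13% of clearance is unaffected.
New clearance relative to baseline: 1.674 + 0.0375 + 0.13 = 1.8415.
New steady-state plasma level = 64.6 / 1.8415 = 35.1 mg/L (concentration scales inversely with clearance).

35.1 mg/L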